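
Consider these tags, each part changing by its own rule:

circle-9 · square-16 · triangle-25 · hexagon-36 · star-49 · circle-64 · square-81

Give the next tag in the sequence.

For the shape, repeats circle → square → triangle → hexagon → star: circle, square, triangle, hexagon, star, circle, square → triangle.
Second component: perfect squares: 3², 4², 5², …, so 9, 16, 25, 36, 49, 64, 81 → 100.
Putting it together: triangle-100.

triangle-100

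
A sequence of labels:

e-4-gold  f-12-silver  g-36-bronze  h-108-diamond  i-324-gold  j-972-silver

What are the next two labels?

k-2916-bronze then l-8748-diamond

Letter goes e, f, g, h, i, j → k → l (letters move forward 1 place in the alphabet).
Second component — ×3 each step: 4, 12, 36, 108, 324, 972 → 2916 → 8748.
Rank — repeats gold → silver → bronze → diamond: gold, silver, bronze, diamond, gold, silver → bronze → diamond.
So the next two labels are k-2916-bronze and l-8748-diamond.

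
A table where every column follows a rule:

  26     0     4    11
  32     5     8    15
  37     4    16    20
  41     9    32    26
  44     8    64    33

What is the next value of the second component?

First component: differences are 6, 5, 4, … (decreasing by 1 each time); 26, 32, 37, 41, 44 → 46.
Second component — alternating steps +5, −1, +5, −1, …: 0, 5, 4, 9, 8 → 13.
Third component: 4, 8, 16, 32, 64 → 128 (×2 each step).
Fourth component goes 11, 15, 20, 26, 33 → 41 (differences are 4, 5, 6, … (increasing by 1 each time)).

13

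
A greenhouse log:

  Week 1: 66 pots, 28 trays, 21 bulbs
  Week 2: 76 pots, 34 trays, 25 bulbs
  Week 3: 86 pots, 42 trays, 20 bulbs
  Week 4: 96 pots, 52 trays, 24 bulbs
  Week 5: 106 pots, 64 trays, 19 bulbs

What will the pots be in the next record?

116

Pots goes 66, 76, 86, 96, 106 → 116 (+10 each step).
Trays — differences are 6, 8, 10, … (increasing by 2 each time): 28, 34, 42, 52, 64 → 78.
Bulbs: alternating steps +4, −5, +4, −5, …; 21, 25, 20, 24, 19 → 23.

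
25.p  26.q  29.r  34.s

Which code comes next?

41.t

First component — differences are 1, 3, 5, … (increasing by 2 each time): 25, 26, 29, 34 → 41.
For the letter, letters move forward 1 place in the alphabet: p, q, r, s → t.
So the next code is 41.t.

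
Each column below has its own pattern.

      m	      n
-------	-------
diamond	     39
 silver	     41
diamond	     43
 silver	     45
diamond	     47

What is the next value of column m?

Column m: alternates diamond ↔ silver, so diamond, silver, diamond, silver, diamond → silver.

silver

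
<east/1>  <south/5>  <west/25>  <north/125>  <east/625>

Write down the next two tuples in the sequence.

Direction: east, south, west, north, east → south → west (repeats east → south → west → north).
Second slot: 1, 5, 25, 125, 625 → 3125 → 15625 (×5 each step).
So the next two tuples are <south/3125> and <west/15625>.

<south/3125>, <west/15625>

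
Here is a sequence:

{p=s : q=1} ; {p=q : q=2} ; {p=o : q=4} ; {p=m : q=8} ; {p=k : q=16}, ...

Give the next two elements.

{p=i : q=32}, {p=g : q=64}

For the p, letters move back 2 places in the alphabet: s, q, o, m, k → i → g.
Q: ×2 each step, so 1, 2, 4, 8, 16 → 32 → 64.
So the next two elements are {p=i : q=32} and {p=g : q=64}.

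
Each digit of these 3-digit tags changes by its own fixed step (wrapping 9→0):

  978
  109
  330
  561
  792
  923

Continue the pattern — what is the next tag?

154

First digit goes 9, 1, 3, 5, 7, 9 → 1 (+2 each step, mod 10).
Second digit: +3 each step, mod 10, so 7, 0, 3, 6, 9, 2 → 5.
Third digit: +1 each step, mod 10; 8, 9, 0, 1, 2, 3 → 4.
Combining the parts gives 154.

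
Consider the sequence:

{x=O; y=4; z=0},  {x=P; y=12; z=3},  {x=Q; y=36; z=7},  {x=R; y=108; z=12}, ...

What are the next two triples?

{x=S; y=324; z=18}, {x=T; y=972; z=25}

X: O, P, Q, R → S → T (letters move forward 1 place in the alphabet).
Y: 4, 12, 36, 108 → 324 → 972 (×3 each step).
Z: differences are 3, 4, 5, … (increasing by 1 each time), so 0, 3, 7, 12 → 18 → 25.
So the next two triples are {x=S; y=324; z=18} and {x=T; y=972; z=25}.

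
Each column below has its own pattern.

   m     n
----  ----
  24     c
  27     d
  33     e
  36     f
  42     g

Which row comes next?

Column m — alternating steps +3, +6, +3, +6, …: 24, 27, 33, 36, 42 → 45.
Column n: letters move forward 1 place in the alphabet, so c, d, e, f, g → h.
So the next row is 45  h.

45  h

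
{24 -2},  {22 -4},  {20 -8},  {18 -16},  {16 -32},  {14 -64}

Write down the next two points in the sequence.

{12 -128}, {10 -256}

First part: 24, 22, 20, 18, 16, 14 → 12 → 10 (−2 each step).
For the second part, ×2 each step: -2, -4, -8, -16, -32, -64 → -128 → -256.
Putting the parts together: {12 -128} and then {10 -256}.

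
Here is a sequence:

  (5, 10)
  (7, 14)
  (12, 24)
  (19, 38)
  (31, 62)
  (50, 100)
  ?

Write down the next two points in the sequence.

First slot — each term is the sum of the two before it: 5, 7, 12, 19, 31, 50 → 81 → 131.
Second slot — always 2 × the first slot: 10, 14, 24, 38, 62, 100 → 162 → 262.
So the next two points are (81, 162) and (131, 262).

(81, 162), (131, 262)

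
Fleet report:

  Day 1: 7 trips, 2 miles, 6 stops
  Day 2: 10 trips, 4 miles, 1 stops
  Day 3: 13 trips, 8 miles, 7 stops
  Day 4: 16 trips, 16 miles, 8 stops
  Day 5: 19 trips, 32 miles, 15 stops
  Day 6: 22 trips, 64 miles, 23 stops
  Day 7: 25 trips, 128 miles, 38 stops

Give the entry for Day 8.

28 trips, 256 miles, 61 stops

Trips: +3 each step; 7, 10, 13, 16, 19, 22, 25 → 28.
For the miles, ×2 each step: 2, 4, 8, 16, 32, 64, 128 → 256.
Stops goes 6, 1, 7, 8, 15, 23, 38 → 61 (each term is the sum of the two before it).
Putting it together: 28 trips, 256 miles, 61 stops.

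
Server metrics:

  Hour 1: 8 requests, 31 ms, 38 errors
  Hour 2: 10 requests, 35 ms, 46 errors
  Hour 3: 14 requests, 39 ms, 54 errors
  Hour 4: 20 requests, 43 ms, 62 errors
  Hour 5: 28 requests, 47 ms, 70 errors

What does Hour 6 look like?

38 requests, 51 ms, 78 errors

Requests goes 8, 10, 14, 20, 28 → 38 (differences are 2, 4, 6, … (increasing by 2 each time)).
For the ms, +4 each step: 31, 35, 39, 43, 47 → 51.
For the errors, +8 each step: 38, 46, 54, 62, 70 → 78.
So the next record is 38 requests, 51 ms, 78 errors.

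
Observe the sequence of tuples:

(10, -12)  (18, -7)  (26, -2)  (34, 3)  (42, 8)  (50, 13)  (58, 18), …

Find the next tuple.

First value: +8 each step; 10, 18, 26, 34, 42, 50, 58 → 66.
Second value goes -12, -7, -2, 3, 8, 13, 18 → 23 (+5 each step).
Combining the parts gives (66, 23).

(66, 23)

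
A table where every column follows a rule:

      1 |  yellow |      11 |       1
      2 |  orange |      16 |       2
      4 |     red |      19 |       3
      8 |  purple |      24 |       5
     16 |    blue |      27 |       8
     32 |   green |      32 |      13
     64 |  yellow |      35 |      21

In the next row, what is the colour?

orange

Colour: yellow, orange, red, purple, blue, green, yellow → orange (repeats yellow → orange → red → purple → blue → green).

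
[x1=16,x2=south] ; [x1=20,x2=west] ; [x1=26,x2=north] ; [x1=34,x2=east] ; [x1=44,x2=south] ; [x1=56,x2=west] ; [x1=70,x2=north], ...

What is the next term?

X1: differences are 4, 6, 8, … (increasing by 2 each time); 16, 20, 26, 34, 44, 56, 70 → 86.
For the x2, repeats south → west → north → east: south, west, north, east, south, west, north → east.
So the next term is [x1=86,x2=east].

[x1=86,x2=east]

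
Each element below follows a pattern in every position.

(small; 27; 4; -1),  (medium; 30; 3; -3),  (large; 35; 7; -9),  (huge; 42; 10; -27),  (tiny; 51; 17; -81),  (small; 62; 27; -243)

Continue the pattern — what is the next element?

Size: repeats small → medium → large → huge → tiny; small, medium, large, huge, tiny, small → medium.
Second value goes 27, 30, 35, 42, 51, 62 → 75 (differences are 3, 5, 7, … (increasing by 2 each time)).
Third value: each term is the sum of the two before it, so 4, 3, 7, 10, 17, 27 → 44.
For the fourth value, ×3 each step: -1, -3, -9, -27, -81, -243 → -729.
So the next element is (medium; 75; 44; -729).

(medium; 75; 44; -729)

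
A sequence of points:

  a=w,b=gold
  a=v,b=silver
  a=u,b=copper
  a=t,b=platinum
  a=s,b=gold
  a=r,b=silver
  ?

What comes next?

A — letters move back 1 place in the alphabet: w, v, u, t, s, r → q.
For the b, repeats gold → silver → copper → platinum: gold, silver, copper, platinum, gold, silver → copper.
So the next point is a=q,b=copper.

a=q,b=copper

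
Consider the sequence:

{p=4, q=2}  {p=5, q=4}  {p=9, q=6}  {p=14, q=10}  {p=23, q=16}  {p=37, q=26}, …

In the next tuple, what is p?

P: 4, 5, 9, 14, 23, 37 → 60 (each term is the sum of the two before it).

60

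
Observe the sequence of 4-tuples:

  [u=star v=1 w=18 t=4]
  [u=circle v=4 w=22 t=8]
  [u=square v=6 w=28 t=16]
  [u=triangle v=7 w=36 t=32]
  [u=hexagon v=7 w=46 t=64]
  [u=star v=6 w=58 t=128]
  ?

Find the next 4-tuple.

[u=circle v=4 w=72 t=256]

U — repeats star → circle → square → triangle → hexagon: star, circle, square, triangle, hexagon, star → circle.
V goes 1, 4, 6, 7, 7, 6 → 4 (differences are 3, 2, 1, … (decreasing by 1 each time)).
W: differences are 4, 6, 8, … (increasing by 2 each time), so 18, 22, 28, 36, 46, 58 → 72.
T — ×2 each step: 4, 8, 16, 32, 64, 128 → 256.
Combining the parts gives [u=circle v=4 w=72 t=256].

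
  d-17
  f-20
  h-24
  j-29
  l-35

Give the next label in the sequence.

Letter: letters move forward 2 places in the alphabet, so d, f, h, j, l → n.
Second component: differences are 3, 4, 5, … (increasing by 1 each time); 17, 20, 24, 29, 35 → 42.
Putting it together: n-42.

n-42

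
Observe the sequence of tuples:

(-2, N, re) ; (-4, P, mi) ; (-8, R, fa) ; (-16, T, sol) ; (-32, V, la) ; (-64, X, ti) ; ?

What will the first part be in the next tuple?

First part: ×2 each step, so -2, -4, -8, -16, -32, -64 → -128.

-128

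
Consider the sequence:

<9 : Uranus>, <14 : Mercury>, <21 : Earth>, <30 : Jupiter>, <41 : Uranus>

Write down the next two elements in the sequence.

First value: 9, 14, 21, 30, 41 → 54 → 69 (differences are 5, 7, 9, … (increasing by 2 each time)).
Planet goes Uranus, Mercury, Earth, Jupiter, Uranus → Mercury → Earth (repeats Uranus → Mercury → Earth → Jupiter).
So the next two elements are <54 : Mercury> and <69 : Earth>.

<54 : Mercury>, <69 : Earth>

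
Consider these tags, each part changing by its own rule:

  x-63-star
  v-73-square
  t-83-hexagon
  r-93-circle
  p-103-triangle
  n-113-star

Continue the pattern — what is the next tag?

l-123-square

Letter: x, v, t, r, p, n → l (letters move back 2 places in the alphabet).
For the second component, +10 each step: 63, 73, 83, 93, 103, 113 → 123.
Shape — repeats star → square → hexagon → circle → triangle: star, square, hexagon, circle, triangle, star → square.
Combining the parts gives l-123-square.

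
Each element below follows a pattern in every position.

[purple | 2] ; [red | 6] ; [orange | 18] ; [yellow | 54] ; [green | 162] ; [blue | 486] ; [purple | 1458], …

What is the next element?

[red | 4374]

Colour: repeats purple → red → orange → yellow → green → blue; purple, red, orange, yellow, green, blue, purple → red.
For the second value, ×3 each step: 2, 6, 18, 54, 162, 486, 1458 → 4374.
So the next element is [red | 4374].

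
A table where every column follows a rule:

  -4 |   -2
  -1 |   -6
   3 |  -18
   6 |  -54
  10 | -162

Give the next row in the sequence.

13  -486

First component: -4, -1, 3, 6, 10 → 13 (alternating steps +3, +4, +3, +4, …).
Second component goes -2, -6, -18, -54, -162 → -486 (×3 each step).
Combining the parts gives 13  -486.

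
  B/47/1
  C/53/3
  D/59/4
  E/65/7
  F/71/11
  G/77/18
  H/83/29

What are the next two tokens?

I/89/47 then J/95/76

Letter: letters move forward 1 place in the alphabet, so B, C, D, E, F, G, H → I → J.
Second component goes 47, 53, 59, 65, 71, 77, 83 → 89 → 95 (+6 each step).
Third component: each term is the sum of the two before it; 1, 3, 4, 7, 11, 18, 29 → 47 → 76.
So the next two tokens are I/89/47 and J/95/76.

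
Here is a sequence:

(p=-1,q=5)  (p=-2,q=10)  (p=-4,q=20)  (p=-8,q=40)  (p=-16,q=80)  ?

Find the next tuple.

(p=-32,q=160)

For the p, ×2 each step: -1, -2, -4, -8, -16 → -32.
Q — ×2 each step: 5, 10, 20, 40, 80 → 160.
Combining the parts gives (p=-32,q=160).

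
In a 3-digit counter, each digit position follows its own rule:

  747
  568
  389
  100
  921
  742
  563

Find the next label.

First digit: −2 each step, mod 10; 7, 5, 3, 1, 9, 7, 5 → 3.
Second digit — +2 each step, mod 10: 4, 6, 8, 0, 2, 4, 6 → 8.
For the third digit, +1 each step, mod 10: 7, 8, 9, 0, 1, 2, 3 → 4.
Combining the parts gives 384.

384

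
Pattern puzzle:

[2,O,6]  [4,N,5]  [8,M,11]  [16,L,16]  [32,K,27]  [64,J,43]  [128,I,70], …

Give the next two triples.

[256,H,113], [512,G,183]

For the first component, ×2 each step: 2, 4, 8, 16, 32, 64, 128 → 256 → 512.
Letter: letters move back 1 place in the alphabet; O, N, M, L, K, J, I → H → G.
Third component: each term is the sum of the two before it; 6, 5, 11, 16, 27, 43, 70 → 113 → 183.
Putting the parts together: [256,H,113] and then [512,G,183].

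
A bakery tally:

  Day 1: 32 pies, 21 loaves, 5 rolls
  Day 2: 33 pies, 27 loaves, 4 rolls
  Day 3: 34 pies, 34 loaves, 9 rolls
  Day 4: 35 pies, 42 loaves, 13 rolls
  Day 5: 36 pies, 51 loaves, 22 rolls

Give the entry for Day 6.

Pies — +1 each step: 32, 33, 34, 35, 36 → 37.
Loaves goes 21, 27, 34, 42, 51 → 61 (differences are 6, 7, 8, … (increasing by 1 each time)).
Rolls: each term is the sum of the two before it; 5, 4, 9, 13, 22 → 35.
Putting it together: 37 pies, 61 loaves, 35 rolls.

37 pies, 61 loaves, 35 rolls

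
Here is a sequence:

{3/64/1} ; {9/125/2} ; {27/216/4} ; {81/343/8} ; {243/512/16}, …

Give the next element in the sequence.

{729/729/32}

First value — ×3 each step: 3, 9, 27, 81, 243 → 729.
Second value: perfect cubes: 4³, 5³, 6³, …, so 64, 125, 216, 343, 512 → 729.
Third value: 1, 2, 4, 8, 16 → 32 (×2 each step).
Putting it together: {729/729/32}.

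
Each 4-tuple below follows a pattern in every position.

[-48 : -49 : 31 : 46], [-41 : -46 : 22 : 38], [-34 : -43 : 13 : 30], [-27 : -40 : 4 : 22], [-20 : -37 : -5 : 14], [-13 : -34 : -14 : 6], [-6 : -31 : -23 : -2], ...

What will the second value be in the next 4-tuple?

First value: +7 each step; -48, -41, -34, -27, -20, -13, -6 → 1.
Second value goes -49, -46, -43, -40, -37, -34, -31 → -28 (+3 each step).
For the third value, −9 each step: 31, 22, 13, 4, -5, -14, -23 → -32.
Fourth value goes 46, 38, 30, 22, 14, 6, -2 → -10 (−8 each step).

-28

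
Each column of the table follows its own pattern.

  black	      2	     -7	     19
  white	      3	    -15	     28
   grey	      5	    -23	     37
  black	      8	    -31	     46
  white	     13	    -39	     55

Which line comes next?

Shade: repeats black → white → grey; black, white, grey, black, white → grey.
For the second component, each term is the sum of the two before it: 2, 3, 5, 8, 13 → 21.
For the third component, −8 each step: -7, -15, -23, -31, -39 → -47.
Fourth component goes 19, 28, 37, 46, 55 → 64 (+9 each step).
Putting it together: grey  21  -47  64.

grey  21  -47  64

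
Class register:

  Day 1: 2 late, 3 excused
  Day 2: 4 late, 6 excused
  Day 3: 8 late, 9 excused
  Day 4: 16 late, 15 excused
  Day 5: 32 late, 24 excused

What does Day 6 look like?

64 late, 39 excused

Late: ×2 each step; 2, 4, 8, 16, 32 → 64.
Excused — each term is the sum of the two before it: 3, 6, 9, 15, 24 → 39.
So the next record is 64 late, 39 excused.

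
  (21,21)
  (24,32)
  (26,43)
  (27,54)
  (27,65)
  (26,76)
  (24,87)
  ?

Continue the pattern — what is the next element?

(21,98)

For the first part, differences are 3, 2, 1, … (decreasing by 1 each time): 21, 24, 26, 27, 27, 26, 24 → 21.
Second part: +11 each step; 21, 32, 43, 54, 65, 76, 87 → 98.
Combining the parts gives (21,98).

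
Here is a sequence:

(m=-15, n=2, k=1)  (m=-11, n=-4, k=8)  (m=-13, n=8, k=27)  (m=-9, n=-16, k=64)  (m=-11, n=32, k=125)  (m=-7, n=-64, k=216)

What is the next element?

M: alternating steps +4, −2, +4, −2, …, so -15, -11, -13, -9, -11, -7 → -9.
N: ×(-2) each step, so 2, -4, 8, -16, 32, -64 → 128.
K: perfect cubes: 1³, 2³, 3³, …, so 1, 8, 27, 64, 125, 216 → 343.
Putting it together: (m=-9, n=128, k=343).

(m=-9, n=128, k=343)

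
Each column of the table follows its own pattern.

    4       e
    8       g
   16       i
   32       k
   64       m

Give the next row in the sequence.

128  o

First component: 4, 8, 16, 32, 64 → 128 (×2 each step).
Letter: e, g, i, k, m → o (letters move forward 2 places in the alphabet).
Combining the parts gives 128  o.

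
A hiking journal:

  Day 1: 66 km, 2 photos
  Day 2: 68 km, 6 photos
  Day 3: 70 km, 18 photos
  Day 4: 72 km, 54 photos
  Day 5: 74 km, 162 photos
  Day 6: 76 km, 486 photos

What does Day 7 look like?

Km — +2 each step: 66, 68, 70, 72, 74, 76 → 78.
Photos: ×3 each step; 2, 6, 18, 54, 162, 486 → 1458.
Combining the parts gives 78 km, 1458 photos.

78 km, 1458 photos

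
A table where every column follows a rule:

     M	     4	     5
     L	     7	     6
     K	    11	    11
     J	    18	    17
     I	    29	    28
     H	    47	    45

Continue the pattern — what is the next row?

Letter: letters move back 1 place in the alphabet, so M, L, K, J, I, H → G.
Second component: 4, 7, 11, 18, 29, 47 → 76 (each term is the sum of the two before it).
Third component — each term is the sum of the two before it: 5, 6, 11, 17, 28, 45 → 73.
Putting it together: G  76  73.

G  76  73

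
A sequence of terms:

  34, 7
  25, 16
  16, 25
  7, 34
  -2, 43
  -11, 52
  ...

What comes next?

First coordinate: −9 each step; 34, 25, 16, 7, -2, -11 → -20.
Second coordinate — +9 each step: 7, 16, 25, 34, 43, 52 → 61.
Combining the parts gives -20, 61.

-20, 61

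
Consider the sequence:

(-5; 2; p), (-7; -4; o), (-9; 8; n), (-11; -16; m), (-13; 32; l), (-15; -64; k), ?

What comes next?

First value: -5, -7, -9, -11, -13, -15 → -17 (−2 each step).
Second value: ×(-2) each step; 2, -4, 8, -16, 32, -64 → 128.
Letter: letters move back 1 place in the alphabet; p, o, n, m, l, k → j.
So the next tuple is (-17; 128; j).

(-17; 128; j)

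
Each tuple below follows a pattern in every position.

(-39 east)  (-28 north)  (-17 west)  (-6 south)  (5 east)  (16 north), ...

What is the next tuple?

(27 west)

For the first slot, +11 each step: -39, -28, -17, -6, 5, 16 → 27.
Direction: repeats east → north → west → south, so east, north, west, south, east, north → west.
Putting it together: (27 west).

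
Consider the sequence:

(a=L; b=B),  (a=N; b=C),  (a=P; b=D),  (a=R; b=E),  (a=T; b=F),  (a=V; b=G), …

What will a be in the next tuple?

For the a, letters move forward 2 places in the alphabet: L, N, P, R, T, V → X.
B goes B, C, D, E, F, G → H (letters move forward 1 place in the alphabet).

X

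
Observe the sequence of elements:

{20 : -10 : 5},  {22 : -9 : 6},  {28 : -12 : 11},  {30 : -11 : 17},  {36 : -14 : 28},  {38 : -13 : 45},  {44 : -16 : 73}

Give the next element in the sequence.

{46 : -15 : 118}

First value: alternating steps +2, +6, +2, +6, …, so 20, 22, 28, 30, 36, 38, 44 → 46.
Second value: alternating steps +1, −3, +1, −3, …, so -10, -9, -12, -11, -14, -13, -16 → -15.
For the third value, each term is the sum of the two before it: 5, 6, 11, 17, 28, 45, 73 → 118.
Putting it together: {46 : -15 : 118}.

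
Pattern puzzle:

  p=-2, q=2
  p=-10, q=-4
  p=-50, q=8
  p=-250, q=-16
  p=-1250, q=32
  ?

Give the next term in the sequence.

P goes -2, -10, -50, -250, -1250 → -6250 (×5 each step).
Q goes 2, -4, 8, -16, 32 → -64 (×(-2) each step).
Combining the parts gives p=-6250, q=-64.

p=-6250, q=-64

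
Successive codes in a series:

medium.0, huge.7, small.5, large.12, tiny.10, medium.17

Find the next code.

Size: medium, huge, small, large, tiny, medium → huge (repeats medium → huge → small → large → tiny).
Second component: alternating steps +7, −2, +7, −2, …, so 0, 7, 5, 12, 10, 17 → 15.
So the next code is huge.15.

huge.15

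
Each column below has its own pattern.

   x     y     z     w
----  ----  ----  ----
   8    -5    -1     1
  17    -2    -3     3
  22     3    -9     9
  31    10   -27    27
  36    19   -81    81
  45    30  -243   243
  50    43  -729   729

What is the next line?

Column x: 8, 17, 22, 31, 36, 45, 50 → 59 (alternating steps +9, +5, +9, +5, …).
Column y — differences are 3, 5, 7, … (increasing by 2 each time): -5, -2, 3, 10, 19, 30, 43 → 58.
Column z goes -1, -3, -9, -27, -81, -243, -729 → -2187 (×3 each step).
Column w — always the negative of the column z: 1, 3, 9, 27, 81, 243, 729 → 2187.
Putting it together: 59  58  -2187  2187.

59  58  -2187  2187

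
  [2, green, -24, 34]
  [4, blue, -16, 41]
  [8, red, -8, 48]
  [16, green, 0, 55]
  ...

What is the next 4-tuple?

First coordinate: ×2 each step; 2, 4, 8, 16 → 32.
Colour: repeats green → blue → red; green, blue, red, green → blue.
Third coordinate goes -24, -16, -8, 0 → 8 (+8 each step).
Fourth coordinate goes 34, 41, 48, 55 → 62 (+7 each step).
So the next 4-tuple is [32, blue, 8, 62].

[32, blue, 8, 62]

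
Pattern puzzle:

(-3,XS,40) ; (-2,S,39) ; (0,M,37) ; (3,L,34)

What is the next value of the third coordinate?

First coordinate: differences are 1, 2, 3, … (increasing by 1 each time), so -3, -2, 0, 3 → 7.
Third coordinate: 40, 39, 37, 34 → 30 (together with the first coordinate always sums to 37).

30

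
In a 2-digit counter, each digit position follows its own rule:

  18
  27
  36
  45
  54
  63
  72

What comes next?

81

First digit — +1 each step, mod 10: 1, 2, 3, 4, 5, 6, 7 → 8.
For the second digit, −1 each step, mod 10: 8, 7, 6, 5, 4, 3, 2 → 1.
Combining the parts gives 81.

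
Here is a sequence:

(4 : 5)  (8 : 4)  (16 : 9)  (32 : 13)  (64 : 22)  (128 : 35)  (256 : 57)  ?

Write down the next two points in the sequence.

(512 : 92), (1024 : 149)

First coordinate — ×2 each step: 4, 8, 16, 32, 64, 128, 256 → 512 → 1024.
Second coordinate goes 5, 4, 9, 13, 22, 35, 57 → 92 → 149 (each term is the sum of the two before it).
Putting the parts together: (512 : 92) and then (1024 : 149).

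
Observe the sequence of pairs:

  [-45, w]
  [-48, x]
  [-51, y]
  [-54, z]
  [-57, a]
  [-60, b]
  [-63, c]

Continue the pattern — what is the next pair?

[-66, d]

First entry goes -45, -48, -51, -54, -57, -60, -63 → -66 (−3 each step).
Letter — letters move forward 1 place in the alphabet, wrapping Z→A: w, x, y, z, a, b, c → d.
Putting it together: [-66, d].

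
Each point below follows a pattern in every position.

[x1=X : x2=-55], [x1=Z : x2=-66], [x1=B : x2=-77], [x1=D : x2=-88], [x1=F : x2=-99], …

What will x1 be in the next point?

X1 — letters move forward 2 places in the alphabet, wrapping Z→A: X, Z, B, D, F → H.

H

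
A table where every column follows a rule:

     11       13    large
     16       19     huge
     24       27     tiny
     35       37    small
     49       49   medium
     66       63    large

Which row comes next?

First component goes 11, 16, 24, 35, 49, 66 → 86 (differences are 5, 8, 11, … (increasing by 3 each time)).
Second component: differences are 6, 8, 10, … (increasing by 2 each time); 13, 19, 27, 37, 49, 63 → 79.
Size: repeats large → huge → tiny → small → medium; large, huge, tiny, small, medium, large → huge.
Putting it together: 86  79  huge.

86  79  huge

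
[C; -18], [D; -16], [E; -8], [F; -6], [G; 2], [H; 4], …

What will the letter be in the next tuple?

I

For the letter, letters move forward 1 place in the alphabet: C, D, E, F, G, H → I.
Second slot: -18, -16, -8, -6, 2, 4 → 12 (alternating steps +2, +8, +2, +8, …).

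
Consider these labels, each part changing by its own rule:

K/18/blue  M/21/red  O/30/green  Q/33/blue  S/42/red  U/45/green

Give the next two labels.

For the letter, letters move forward 2 places in the alphabet: K, M, O, Q, S, U → W → Y.
Second component — alternating steps +3, +9, +3, +9, …: 18, 21, 30, 33, 42, 45 → 54 → 57.
Colour: repeats blue → red → green, so blue, red, green, blue, red, green → blue → red.
Putting the parts together: W/54/blue and then Y/57/red.

W/54/blue then Y/57/red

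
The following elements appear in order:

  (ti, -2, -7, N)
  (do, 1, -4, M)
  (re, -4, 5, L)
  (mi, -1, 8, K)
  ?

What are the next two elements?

Note — runs through the solfège scale do→ti: ti, do, re, mi → fa → sol.
Second value: alternating steps +3, −5, +3, −5, …, so -2, 1, -4, -1 → -6 → -3.
Third value: -7, -4, 5, 8 → 17 → 20 (alternating steps +3, +9, +3, +9, …).
For the letter, letters move back 1 place in the alphabet: N, M, L, K → J → I.
Putting the parts together: (fa, -6, 17, J) and then (sol, -3, 20, I).

(fa, -6, 17, J), (sol, -3, 20, I)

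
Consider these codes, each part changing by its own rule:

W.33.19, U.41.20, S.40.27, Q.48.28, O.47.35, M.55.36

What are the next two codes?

For the letter, letters move back 2 places in the alphabet: W, U, S, Q, O, M → K → I.
For the second component, alternating steps +8, −1, +8, −1, …: 33, 41, 40, 48, 47, 55 → 54 → 62.
Third component: 19, 20, 27, 28, 35, 36 → 43 → 44 (alternating steps +1, +7, +1, +7, …).
So the next two codes are K.54.43 and I.62.44.

K.54.43 then I.62.44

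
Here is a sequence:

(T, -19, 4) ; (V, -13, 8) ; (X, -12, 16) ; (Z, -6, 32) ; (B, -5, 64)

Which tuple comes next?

(D, 1, 128)

Letter goes T, V, X, Z, B → D (letters move forward 2 places in the alphabet, wrapping Z→A).
Second value: -19, -13, -12, -6, -5 → 1 (alternating steps +6, +1, +6, +1, …).
Third value: 4, 8, 16, 32, 64 → 128 (×2 each step).
Combining the parts gives (D, 1, 128).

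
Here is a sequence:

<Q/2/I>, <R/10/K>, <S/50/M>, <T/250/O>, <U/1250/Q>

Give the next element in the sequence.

<V/6250/S>

First letter — letters move forward 1 place in the alphabet: Q, R, S, T, U → V.
Second coordinate: ×5 each step; 2, 10, 50, 250, 1250 → 6250.
Second letter: letters move forward 2 places in the alphabet, so I, K, M, O, Q → S.
Combining the parts gives <V/6250/S>.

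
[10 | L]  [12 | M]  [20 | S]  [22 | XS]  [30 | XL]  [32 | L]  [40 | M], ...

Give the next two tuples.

[42 | S], [50 | XS]

First value: 10, 12, 20, 22, 30, 32, 40 → 42 → 50 (alternating steps +2, +8, +2, +8, …).
Size: L, M, S, XS, XL, L, M → S → XS (repeats L → M → S → XS → XL).
So the next two tuples are [42 | S] and [50 | XS].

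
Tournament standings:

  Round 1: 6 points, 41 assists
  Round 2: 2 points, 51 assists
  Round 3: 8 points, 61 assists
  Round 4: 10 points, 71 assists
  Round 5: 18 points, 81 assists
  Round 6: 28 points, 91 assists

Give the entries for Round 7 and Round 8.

46 points, 101 assists; 74 points, 111 assists

For the points, each term is the sum of the two before it: 6, 2, 8, 10, 18, 28 → 46 → 74.
Assists goes 41, 51, 61, 71, 81, 91 → 101 → 111 (+10 each step).
So the next two rows are 46 points, 101 assists and 74 points, 111 assists.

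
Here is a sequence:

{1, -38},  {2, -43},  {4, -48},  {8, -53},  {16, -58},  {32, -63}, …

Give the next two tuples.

First part — ×2 each step: 1, 2, 4, 8, 16, 32 → 64 → 128.
Second part: −5 each step; -38, -43, -48, -53, -58, -63 → -68 → -73.
So the next two tuples are {64, -68} and {128, -73}.

{64, -68}, {128, -73}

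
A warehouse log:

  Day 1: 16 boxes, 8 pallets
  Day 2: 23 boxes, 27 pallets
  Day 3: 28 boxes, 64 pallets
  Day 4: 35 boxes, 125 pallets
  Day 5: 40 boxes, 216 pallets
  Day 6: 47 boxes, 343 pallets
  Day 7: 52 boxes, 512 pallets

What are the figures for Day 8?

Boxes — alternating steps +7, +5, +7, +5, …: 16, 23, 28, 35, 40, 47, 52 → 59.
Pallets — perfect cubes: 2³, 3³, 4³, …: 8, 27, 64, 125, 216, 343, 512 → 729.
Combining the parts gives 59 boxes, 729 pallets.

59 boxes, 729 pallets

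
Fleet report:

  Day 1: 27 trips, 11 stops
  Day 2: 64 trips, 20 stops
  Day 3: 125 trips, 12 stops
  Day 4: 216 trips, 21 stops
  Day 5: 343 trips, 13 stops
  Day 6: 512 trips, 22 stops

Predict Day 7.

729 trips, 14 stops

Trips: perfect cubes: 3³, 4³, 5³, …; 27, 64, 125, 216, 343, 512 → 729.
Stops goes 11, 20, 12, 21, 13, 22 → 14 (alternating steps +9, −8, +9, −8, …).
So the next row is 729 trips, 14 stops.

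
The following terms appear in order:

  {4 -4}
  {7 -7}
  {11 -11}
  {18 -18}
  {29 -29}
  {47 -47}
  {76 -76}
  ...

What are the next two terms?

{123 -123}, {199 -199}

First coordinate: each term is the sum of the two before it; 4, 7, 11, 18, 29, 47, 76 → 123 → 199.
Second coordinate goes -4, -7, -11, -18, -29, -47, -76 → -123 → -199 (always the negative of the first coordinate).
So the next two terms are {123 -123} and {199 -199}.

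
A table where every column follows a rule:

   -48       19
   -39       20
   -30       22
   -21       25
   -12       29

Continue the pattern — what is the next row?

-3  34

For the first component, +9 each step: -48, -39, -30, -21, -12 → -3.
Second component: 19, 20, 22, 25, 29 → 34 (differences are 1, 2, 3, … (increasing by 1 each time)).
Combining the parts gives -3  34.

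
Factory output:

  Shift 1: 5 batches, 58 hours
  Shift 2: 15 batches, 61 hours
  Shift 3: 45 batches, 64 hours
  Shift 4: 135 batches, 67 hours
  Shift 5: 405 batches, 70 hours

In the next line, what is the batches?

1215

Batches: ×3 each step; 5, 15, 45, 135, 405 → 1215.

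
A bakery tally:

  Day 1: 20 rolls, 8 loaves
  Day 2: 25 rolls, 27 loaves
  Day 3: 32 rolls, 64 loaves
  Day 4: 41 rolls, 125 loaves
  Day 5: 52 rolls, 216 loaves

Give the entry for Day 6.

65 rolls, 343 loaves

Rolls: differences are 5, 7, 9, … (increasing by 2 each time); 20, 25, 32, 41, 52 → 65.
Loaves: perfect cubes: 2³, 3³, 4³, …; 8, 27, 64, 125, 216 → 343.
So the next record is 65 rolls, 343 loaves.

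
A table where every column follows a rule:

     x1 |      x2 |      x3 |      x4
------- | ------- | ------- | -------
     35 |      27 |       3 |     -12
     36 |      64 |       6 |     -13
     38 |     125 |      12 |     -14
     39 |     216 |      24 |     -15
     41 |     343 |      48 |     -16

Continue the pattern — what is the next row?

42  512  96  -17

Column x1 — alternating steps +1, +2, +1, +2, …: 35, 36, 38, 39, 41 → 42.
For the column x2, perfect cubes: 3³, 4³, 5³, …: 27, 64, 125, 216, 343 → 512.
Column x3 goes 3, 6, 12, 24, 48 → 96 (×2 each step).
Column x4 goes -12, -13, -14, -15, -16 → -17 (−1 each step).
Putting it together: 42  512  96  -17.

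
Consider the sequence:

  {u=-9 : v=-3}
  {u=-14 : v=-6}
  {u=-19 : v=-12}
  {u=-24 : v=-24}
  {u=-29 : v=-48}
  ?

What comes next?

For the u, −5 each step: -9, -14, -19, -24, -29 → -34.
V goes -3, -6, -12, -24, -48 → -96 (×2 each step).
So the next tuple is {u=-34 : v=-96}.

{u=-34 : v=-96}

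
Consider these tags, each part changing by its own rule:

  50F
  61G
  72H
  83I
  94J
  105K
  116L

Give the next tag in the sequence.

127M

First component: 50, 61, 72, 83, 94, 105, 116 → 127 (+11 each step).
Letter — letters move forward 1 place in the alphabet: F, G, H, I, J, K, L → M.
Combining the parts gives 127M.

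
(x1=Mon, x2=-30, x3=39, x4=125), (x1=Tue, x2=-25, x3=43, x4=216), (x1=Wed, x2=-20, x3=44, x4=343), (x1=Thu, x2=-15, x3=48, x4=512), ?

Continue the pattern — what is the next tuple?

(x1=Fri, x2=-10, x3=49, x4=729)

X1 goes Mon, Tue, Wed, Thu → Fri (runs through the weekdays Mon→Sun).
X2: +5 each step, so -30, -25, -20, -15 → -10.
X3: 39, 43, 44, 48 → 49 (alternating steps +4, +1, +4, +1, …).
X4: perfect cubes: 5³, 6³, 7³, …, so 125, 216, 343, 512 → 729.
Putting it together: (x1=Fri, x2=-10, x3=49, x4=729).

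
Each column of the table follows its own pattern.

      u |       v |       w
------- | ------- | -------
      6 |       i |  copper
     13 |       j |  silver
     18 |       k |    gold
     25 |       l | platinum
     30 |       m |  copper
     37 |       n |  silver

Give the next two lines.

Column u: 6, 13, 18, 25, 30, 37 → 42 → 49 (alternating steps +7, +5, +7, +5, …).
Column v: letters move forward 1 place in the alphabet, so i, j, k, l, m, n → o → p.
Column w: copper, silver, gold, platinum, copper, silver → gold → platinum (repeats copper → silver → gold → platinum).
So the next two lines are 42  o  gold and 49  p  platinum.

42  o  gold; 49  p  platinum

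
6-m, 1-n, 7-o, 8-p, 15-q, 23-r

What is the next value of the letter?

Letter goes m, n, o, p, q, r → s (letters move forward 1 place in the alphabet).

s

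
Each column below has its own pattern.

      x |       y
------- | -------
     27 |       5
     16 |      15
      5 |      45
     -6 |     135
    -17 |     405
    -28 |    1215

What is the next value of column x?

-39

Column x goes 27, 16, 5, -6, -17, -28 → -39 (−11 each step).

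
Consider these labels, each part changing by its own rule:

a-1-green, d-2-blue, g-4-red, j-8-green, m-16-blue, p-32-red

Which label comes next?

s-64-green

For the letter, letters move forward 3 places in the alphabet: a, d, g, j, m, p → s.
Second component goes 1, 2, 4, 8, 16, 32 → 64 (×2 each step).
Colour: repeats green → blue → red, so green, blue, red, green, blue, red → green.
Combining the parts gives s-64-green.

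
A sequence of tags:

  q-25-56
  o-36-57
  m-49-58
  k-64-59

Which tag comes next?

i-81-60

Letter: q, o, m, k → i (letters move back 2 places in the alphabet).
Second component — perfect squares: 5², 6², 7², …: 25, 36, 49, 64 → 81.
Third component: 56, 57, 58, 59 → 60 (+1 each step).
Combining the parts gives i-81-60.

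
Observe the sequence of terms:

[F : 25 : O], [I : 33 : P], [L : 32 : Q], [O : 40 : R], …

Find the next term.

First letter — letters move forward 3 places in the alphabet: F, I, L, O → R.
Second value: alternating steps +8, −1, +8, −1, …; 25, 33, 32, 40 → 39.
Second letter: O, P, Q, R → S (letters move forward 1 place in the alphabet).
Combining the parts gives [R : 39 : S].

[R : 39 : S]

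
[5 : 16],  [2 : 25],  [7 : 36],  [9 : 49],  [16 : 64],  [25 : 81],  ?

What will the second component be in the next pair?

100

Second component: perfect squares: 4², 5², 6², …; 16, 25, 36, 49, 64, 81 → 100.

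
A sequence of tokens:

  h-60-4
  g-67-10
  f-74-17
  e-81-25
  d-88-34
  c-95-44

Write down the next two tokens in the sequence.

b-102-55, a-109-67

Letter goes h, g, f, e, d, c → b → a (letters move back 1 place in the alphabet).
Second component: +7 each step; 60, 67, 74, 81, 88, 95 → 102 → 109.
Third component: differences are 6, 7, 8, … (increasing by 1 each time), so 4, 10, 17, 25, 34, 44 → 55 → 67.
So the next two tokens are b-102-55 and a-109-67.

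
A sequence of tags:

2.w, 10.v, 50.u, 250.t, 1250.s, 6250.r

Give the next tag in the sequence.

First component goes 2, 10, 50, 250, 1250, 6250 → 31250 (×5 each step).
Letter: letters move back 1 place in the alphabet; w, v, u, t, s, r → q.
So the next tag is 31250.q.

31250.q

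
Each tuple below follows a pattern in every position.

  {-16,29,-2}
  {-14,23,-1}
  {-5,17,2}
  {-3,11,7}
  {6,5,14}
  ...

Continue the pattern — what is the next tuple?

{8,-1,23}

First slot: alternating steps +2, +9, +2, +9, …; -16, -14, -5, -3, 6 → 8.
Second slot goes 29, 23, 17, 11, 5 → -1 (−6 each step).
Third slot: differences are 1, 3, 5, … (increasing by 2 each time), so -2, -1, 2, 7, 14 → 23.
Combining the parts gives {8,-1,23}.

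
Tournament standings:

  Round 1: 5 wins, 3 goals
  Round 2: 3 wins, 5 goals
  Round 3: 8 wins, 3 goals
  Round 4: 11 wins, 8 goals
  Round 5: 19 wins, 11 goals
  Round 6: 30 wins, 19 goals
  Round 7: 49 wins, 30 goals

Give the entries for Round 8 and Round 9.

For the wins, each term is the sum of the two before it: 5, 3, 8, 11, 19, 30, 49 → 79 → 128.
Goals: always the previous value of the wins, so 3, 5, 3, 8, 11, 19, 30 → 49 → 79.
Putting the parts together: 79 wins, 49 goals and then 128 wins, 79 goals.

79 wins, 49 goals; 128 wins, 79 goals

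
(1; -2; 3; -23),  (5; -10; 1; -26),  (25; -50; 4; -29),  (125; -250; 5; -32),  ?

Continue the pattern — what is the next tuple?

First part goes 1, 5, 25, 125 → 625 (×5 each step).
Second part goes -2, -10, -50, -250 → -1250 (×5 each step).
Third part: each term is the sum of the two before it, so 3, 1, 4, 5 → 9.
Fourth part: −3 each step, so -23, -26, -29, -32 → -35.
So the next tuple is (625; -1250; 9; -35).

(625; -1250; 9; -35)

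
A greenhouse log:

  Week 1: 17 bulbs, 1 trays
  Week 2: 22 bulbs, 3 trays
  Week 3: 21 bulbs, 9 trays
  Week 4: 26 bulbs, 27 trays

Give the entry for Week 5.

25 bulbs, 81 trays

Bulbs — alternating steps +5, −1, +5, −1, …: 17, 22, 21, 26 → 25.
Trays goes 1, 3, 9, 27 → 81 (×3 each step).
So the next record is 25 bulbs, 81 trays.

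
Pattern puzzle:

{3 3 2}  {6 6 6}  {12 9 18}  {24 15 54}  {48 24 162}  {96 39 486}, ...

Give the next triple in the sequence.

First value: 3, 6, 12, 24, 48, 96 → 192 (×2 each step).
Second value goes 3, 6, 9, 15, 24, 39 → 63 (each term is the sum of the two before it).
For the third value, ×3 each step: 2, 6, 18, 54, 162, 486 → 1458.
Combining the parts gives {192 63 1458}.

{192 63 1458}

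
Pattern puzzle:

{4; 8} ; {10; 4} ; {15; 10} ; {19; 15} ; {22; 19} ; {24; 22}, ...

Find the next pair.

{25; 24}

For the first component, differences are 6, 5, 4, … (decreasing by 1 each time): 4, 10, 15, 19, 22, 24 → 25.
Second component goes 8, 4, 10, 15, 19, 22 → 24 (always the previous value of the first component).
Combining the parts gives {25; 24}.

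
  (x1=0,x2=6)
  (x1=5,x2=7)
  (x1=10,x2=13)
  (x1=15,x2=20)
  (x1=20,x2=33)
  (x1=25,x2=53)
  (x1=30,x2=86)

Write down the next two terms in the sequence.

X1 — +5 each step: 0, 5, 10, 15, 20, 25, 30 → 35 → 40.
For the x2, each term is the sum of the two before it: 6, 7, 13, 20, 33, 53, 86 → 139 → 225.
Putting the parts together: (x1=35,x2=139) and then (x1=40,x2=225).

(x1=35,x2=139), (x1=40,x2=225)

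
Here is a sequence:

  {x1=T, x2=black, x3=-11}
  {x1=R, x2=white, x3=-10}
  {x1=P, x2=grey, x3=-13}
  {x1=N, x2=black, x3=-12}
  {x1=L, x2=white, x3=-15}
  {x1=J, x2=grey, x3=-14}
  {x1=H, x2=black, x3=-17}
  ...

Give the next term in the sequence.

For the x1, letters move back 2 places in the alphabet: T, R, P, N, L, J, H → F.
X2: repeats black → white → grey; black, white, grey, black, white, grey, black → white.
X3: -11, -10, -13, -12, -15, -14, -17 → -16 (alternating steps +1, −3, +1, −3, …).
Combining the parts gives {x1=F, x2=white, x3=-16}.

{x1=F, x2=white, x3=-16}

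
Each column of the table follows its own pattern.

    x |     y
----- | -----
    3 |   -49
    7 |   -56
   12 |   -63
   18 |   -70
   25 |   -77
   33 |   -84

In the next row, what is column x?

42

Column x: differences are 4, 5, 6, … (increasing by 1 each time), so 3, 7, 12, 18, 25, 33 → 42.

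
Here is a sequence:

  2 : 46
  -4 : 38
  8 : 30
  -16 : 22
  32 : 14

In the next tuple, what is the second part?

6

Second part: 46, 38, 30, 22, 14 → 6 (−8 each step).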